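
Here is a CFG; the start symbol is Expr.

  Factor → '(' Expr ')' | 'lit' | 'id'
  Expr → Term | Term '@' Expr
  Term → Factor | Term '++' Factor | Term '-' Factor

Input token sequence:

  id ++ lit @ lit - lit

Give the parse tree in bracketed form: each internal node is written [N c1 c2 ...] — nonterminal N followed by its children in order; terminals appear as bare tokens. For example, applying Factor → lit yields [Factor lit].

[Expr [Term [Term [Factor id]] ++ [Factor lit]] @ [Expr [Term [Term [Factor lit]] - [Factor lit]]]]

Expr
Term @ Expr
Term ++ Factor @ Expr
Factor ++ Factor @ Expr
id ++ Factor @ Expr
id ++ lit @ Expr
id ++ lit @ Term
id ++ lit @ Term - Factor
id ++ lit @ Factor - Factor
id ++ lit @ lit - Factor
id ++ lit @ lit - lit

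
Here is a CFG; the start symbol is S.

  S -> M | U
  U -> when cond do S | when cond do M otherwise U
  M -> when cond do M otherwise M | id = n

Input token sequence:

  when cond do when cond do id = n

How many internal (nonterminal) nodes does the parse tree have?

[S [U when cond do [S [U when cond do [S [M id = n]]]]]]

6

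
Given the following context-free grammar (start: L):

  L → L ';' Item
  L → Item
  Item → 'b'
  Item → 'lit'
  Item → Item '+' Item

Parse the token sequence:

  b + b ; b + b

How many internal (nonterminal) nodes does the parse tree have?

[L [L [Item [Item b] + [Item b]]] ; [Item [Item b] + [Item b]]]

8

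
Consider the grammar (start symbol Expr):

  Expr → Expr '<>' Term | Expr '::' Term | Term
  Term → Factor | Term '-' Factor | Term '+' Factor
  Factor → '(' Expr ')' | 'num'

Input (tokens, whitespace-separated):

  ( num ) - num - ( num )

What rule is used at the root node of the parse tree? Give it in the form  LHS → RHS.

[Expr [Term [Term [Term [Factor ( [Expr [Term [Factor num]]] )]] - [Factor num]] - [Factor ( [Expr [Term [Factor num]]] )]]]

Expr → Term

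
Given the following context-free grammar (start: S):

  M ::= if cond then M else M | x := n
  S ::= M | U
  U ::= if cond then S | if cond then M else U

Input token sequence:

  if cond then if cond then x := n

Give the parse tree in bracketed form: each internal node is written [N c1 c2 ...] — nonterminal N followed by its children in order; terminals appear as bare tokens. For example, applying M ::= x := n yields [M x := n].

S
U
if cond then S
if cond then U
if cond then if cond then S
if cond then if cond then M
if cond then if cond then x := n

[S [U if cond then [S [U if cond then [S [M x := n]]]]]]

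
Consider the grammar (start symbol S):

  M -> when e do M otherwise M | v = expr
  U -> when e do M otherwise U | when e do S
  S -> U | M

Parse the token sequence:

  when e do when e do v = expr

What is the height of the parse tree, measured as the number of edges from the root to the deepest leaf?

[S [U when e do [S [U when e do [S [M v = expr]]]]]]

6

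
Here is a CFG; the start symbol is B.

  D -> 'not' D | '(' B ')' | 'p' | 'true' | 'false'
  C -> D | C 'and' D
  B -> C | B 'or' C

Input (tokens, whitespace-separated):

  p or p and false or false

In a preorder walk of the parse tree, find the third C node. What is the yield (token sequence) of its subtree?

[B [B [B [C [D p]]] or [C [C [D p]] and [D false]]] or [C [D false]]]

p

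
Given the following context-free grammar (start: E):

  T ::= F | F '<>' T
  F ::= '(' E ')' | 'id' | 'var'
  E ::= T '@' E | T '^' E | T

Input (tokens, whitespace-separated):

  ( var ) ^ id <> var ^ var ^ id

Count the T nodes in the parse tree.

[E [T [F ( [E [T [F var]]] )]] ^ [E [T [F id] <> [T [F var]]] ^ [E [T [F var]] ^ [E [T [F id]]]]]]

6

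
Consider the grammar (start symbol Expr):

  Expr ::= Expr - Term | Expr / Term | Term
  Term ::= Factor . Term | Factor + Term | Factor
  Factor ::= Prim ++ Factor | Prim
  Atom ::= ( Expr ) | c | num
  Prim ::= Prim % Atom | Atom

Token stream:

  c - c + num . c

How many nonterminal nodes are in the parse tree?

[Expr [Expr [Term [Factor [Prim [Atom c]]]]] - [Term [Factor [Prim [Atom c]]] + [Term [Factor [Prim [Atom num]]] . [Term [Factor [Prim [Atom c]]]]]]]

18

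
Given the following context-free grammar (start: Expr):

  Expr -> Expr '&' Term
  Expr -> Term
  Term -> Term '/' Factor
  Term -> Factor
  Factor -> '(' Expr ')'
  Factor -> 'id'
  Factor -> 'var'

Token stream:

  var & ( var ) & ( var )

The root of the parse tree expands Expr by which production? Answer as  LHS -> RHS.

Expr -> Expr '&' Term

[Expr [Expr [Expr [Term [Factor var]]] & [Term [Factor ( [Expr [Term [Factor var]]] )]]] & [Term [Factor ( [Expr [Term [Factor var]]] )]]]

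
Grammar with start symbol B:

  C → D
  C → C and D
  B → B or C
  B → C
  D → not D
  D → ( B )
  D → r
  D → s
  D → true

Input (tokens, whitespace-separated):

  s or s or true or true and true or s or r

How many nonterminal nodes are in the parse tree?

20

[B [B [B [B [B [B [C [D s]]] or [C [D s]]] or [C [D true]]] or [C [C [D true]] and [D true]]] or [C [D s]]] or [C [D r]]]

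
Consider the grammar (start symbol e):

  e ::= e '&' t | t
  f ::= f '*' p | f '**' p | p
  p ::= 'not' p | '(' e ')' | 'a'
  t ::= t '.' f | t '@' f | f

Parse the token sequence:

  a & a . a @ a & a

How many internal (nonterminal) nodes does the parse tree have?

[e [e [e [t [f [p a]]]] & [t [t [t [f [p a]]] . [f [p a]]] @ [f [p a]]]] & [t [f [p a]]]]

18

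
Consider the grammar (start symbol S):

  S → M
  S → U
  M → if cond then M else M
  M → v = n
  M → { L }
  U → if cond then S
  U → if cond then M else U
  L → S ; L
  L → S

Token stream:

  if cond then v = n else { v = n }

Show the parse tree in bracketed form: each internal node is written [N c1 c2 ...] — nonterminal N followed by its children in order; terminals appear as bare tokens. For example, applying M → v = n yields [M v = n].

[S [M if cond then [M v = n] else [M { [L [S [M v = n]]] }]]]

S
M
if cond then M else M
if cond then v = n else M
if cond then v = n else { L }
if cond then v = n else { S }
if cond then v = n else { M }
if cond then v = n else { v = n }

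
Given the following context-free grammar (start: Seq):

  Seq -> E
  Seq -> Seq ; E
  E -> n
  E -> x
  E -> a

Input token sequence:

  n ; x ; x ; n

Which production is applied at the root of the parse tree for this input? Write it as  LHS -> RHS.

[Seq [Seq [Seq [Seq [E n]] ; [E x]] ; [E x]] ; [E n]]

Seq -> Seq ; E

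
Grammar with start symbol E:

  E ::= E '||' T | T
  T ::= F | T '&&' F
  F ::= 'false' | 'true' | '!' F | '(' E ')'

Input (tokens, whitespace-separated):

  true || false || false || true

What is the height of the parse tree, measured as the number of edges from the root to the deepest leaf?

[E [E [E [E [T [F true]]] || [T [F false]]] || [T [F false]]] || [T [F true]]]

6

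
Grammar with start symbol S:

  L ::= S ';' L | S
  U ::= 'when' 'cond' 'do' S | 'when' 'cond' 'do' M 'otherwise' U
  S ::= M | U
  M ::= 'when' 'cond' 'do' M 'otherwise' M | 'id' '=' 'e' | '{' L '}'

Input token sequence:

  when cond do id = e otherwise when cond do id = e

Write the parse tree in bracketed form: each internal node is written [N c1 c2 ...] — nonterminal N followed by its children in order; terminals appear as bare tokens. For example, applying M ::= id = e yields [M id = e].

S
U
when cond do M otherwise U
when cond do id = e otherwise U
when cond do id = e otherwise when cond do S
when cond do id = e otherwise when cond do M
when cond do id = e otherwise when cond do id = e

[S [U when cond do [M id = e] otherwise [U when cond do [S [M id = e]]]]]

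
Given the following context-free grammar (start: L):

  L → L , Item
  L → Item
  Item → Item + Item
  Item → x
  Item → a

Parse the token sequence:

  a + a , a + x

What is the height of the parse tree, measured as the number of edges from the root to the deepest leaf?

[L [L [Item [Item a] + [Item a]]] , [Item [Item a] + [Item x]]]

4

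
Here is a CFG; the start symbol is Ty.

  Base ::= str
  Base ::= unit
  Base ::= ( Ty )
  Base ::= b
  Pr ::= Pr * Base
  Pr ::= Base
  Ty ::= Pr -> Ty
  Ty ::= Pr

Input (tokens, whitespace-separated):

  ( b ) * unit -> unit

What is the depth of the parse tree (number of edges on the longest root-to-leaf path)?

[Ty [Pr [Pr [Base ( [Ty [Pr [Base b]]] )]] * [Base unit]] -> [Ty [Pr [Base unit]]]]

7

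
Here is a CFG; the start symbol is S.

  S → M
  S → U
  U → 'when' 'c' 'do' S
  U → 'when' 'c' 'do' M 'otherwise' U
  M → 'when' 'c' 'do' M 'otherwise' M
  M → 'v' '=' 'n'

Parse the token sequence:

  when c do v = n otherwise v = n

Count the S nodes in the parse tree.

[S [M when c do [M v = n] otherwise [M v = n]]]

1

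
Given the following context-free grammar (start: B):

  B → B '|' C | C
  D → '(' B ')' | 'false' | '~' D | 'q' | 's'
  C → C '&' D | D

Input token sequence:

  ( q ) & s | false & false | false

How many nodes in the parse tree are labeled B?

[B [B [B [C [C [D ( [B [C [D q]]] )]] & [D s]]] | [C [C [D false]] & [D false]]] | [C [D false]]]

4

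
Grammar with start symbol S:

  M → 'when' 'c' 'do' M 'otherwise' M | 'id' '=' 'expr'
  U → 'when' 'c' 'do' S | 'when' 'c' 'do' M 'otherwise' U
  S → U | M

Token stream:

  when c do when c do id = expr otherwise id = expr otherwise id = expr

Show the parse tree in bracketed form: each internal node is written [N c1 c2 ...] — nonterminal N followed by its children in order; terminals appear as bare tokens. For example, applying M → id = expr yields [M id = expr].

[S [M when c do [M when c do [M id = expr] otherwise [M id = expr]] otherwise [M id = expr]]]

S
M
when c do M otherwise M
when c do when c do M otherwise M otherwise M
when c do when c do id = expr otherwise M otherwise M
when c do when c do id = expr otherwise id = expr otherwise M
when c do when c do id = expr otherwise id = expr otherwise id = expr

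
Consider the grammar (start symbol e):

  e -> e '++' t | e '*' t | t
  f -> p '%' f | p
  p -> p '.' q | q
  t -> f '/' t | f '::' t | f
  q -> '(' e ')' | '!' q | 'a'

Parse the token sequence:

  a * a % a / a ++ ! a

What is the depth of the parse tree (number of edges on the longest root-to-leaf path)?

[e [e [e [t [f [p [q a]]]]] * [t [f [p [q a]] % [f [p [q a]]]] / [t [f [p [q a]]]]]] ++ [t [f [p [q ! [q a]]]]]]

7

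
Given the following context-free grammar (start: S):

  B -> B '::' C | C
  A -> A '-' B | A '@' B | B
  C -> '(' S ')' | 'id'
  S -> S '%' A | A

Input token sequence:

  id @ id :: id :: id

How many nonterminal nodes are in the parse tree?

[S [A [A [B [C id]]] @ [B [B [B [C id]] :: [C id]] :: [C id]]]]

11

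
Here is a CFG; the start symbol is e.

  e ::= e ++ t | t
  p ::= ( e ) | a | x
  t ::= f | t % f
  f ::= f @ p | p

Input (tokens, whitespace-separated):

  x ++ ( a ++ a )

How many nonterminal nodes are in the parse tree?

16

[e [e [t [f [p x]]]] ++ [t [f [p ( [e [e [t [f [p a]]]] ++ [t [f [p a]]]] )]]]]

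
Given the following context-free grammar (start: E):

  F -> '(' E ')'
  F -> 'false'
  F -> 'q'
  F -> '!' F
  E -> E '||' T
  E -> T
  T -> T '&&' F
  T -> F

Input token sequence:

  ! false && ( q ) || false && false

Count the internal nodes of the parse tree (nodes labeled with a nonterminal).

[E [E [T [T [F ! [F false]]] && [F ( [E [T [F q]]] )]]] || [T [T [F false]] && [F false]]]

14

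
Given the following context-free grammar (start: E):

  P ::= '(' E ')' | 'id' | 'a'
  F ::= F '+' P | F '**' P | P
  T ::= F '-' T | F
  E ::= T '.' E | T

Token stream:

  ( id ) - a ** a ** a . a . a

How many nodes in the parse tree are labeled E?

4

[E [T [F [P ( [E [T [F [P id]]]] )]] - [T [F [F [F [P a]] ** [P a]] ** [P a]]]] . [E [T [F [P a]]] . [E [T [F [P a]]]]]]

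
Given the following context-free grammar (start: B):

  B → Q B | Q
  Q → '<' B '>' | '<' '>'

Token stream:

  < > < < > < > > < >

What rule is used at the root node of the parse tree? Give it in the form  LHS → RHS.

[B [Q < >] [B [Q < [B [Q < >] [B [Q < >]]] >] [B [Q < >]]]]

B → Q B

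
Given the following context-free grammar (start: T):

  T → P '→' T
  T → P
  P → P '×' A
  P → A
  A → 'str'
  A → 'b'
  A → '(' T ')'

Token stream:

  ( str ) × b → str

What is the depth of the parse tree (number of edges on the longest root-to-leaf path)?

[T [P [P [A ( [T [P [A str]]] )]] × [A b]] → [T [P [A str]]]]

7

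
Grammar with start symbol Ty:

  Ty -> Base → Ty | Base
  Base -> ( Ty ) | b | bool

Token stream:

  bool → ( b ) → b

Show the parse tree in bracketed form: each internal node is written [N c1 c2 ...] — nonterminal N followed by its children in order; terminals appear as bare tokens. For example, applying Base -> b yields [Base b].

[Ty [Base bool] → [Ty [Base ( [Ty [Base b]] )] → [Ty [Base b]]]]

Ty
Base → Ty
bool → Ty
bool → Base → Ty
bool → ( Ty ) → Ty
bool → ( Base ) → Ty
bool → ( b ) → Ty
bool → ( b ) → Base
bool → ( b ) → b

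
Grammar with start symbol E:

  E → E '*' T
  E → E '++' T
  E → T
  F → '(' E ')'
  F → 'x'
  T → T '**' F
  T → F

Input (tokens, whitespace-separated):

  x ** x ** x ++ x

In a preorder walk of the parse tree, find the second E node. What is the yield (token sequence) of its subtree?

x ** x ** x

[E [E [T [T [T [F x]] ** [F x]] ** [F x]]] ++ [T [F x]]]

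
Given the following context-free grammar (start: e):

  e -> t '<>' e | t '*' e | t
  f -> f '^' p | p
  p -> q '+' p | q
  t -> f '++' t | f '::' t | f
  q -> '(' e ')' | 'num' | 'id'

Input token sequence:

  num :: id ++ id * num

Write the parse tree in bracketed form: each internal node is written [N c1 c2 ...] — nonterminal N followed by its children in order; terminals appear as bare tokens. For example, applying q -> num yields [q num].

[e [t [f [p [q num]]] :: [t [f [p [q id]]] ++ [t [f [p [q id]]]]]] * [e [t [f [p [q num]]]]]]

e
t * e
f :: t * e
p :: t * e
q :: t * e
num :: t * e
num :: f ++ t * e
num :: p ++ t * e
num :: q ++ t * e
num :: id ++ t * e
num :: id ++ f * e
num :: id ++ p * e
num :: id ++ q * e
num :: id ++ id * e
num :: id ++ id * t
num :: id ++ id * f
num :: id ++ id * p
num :: id ++ id * q
num :: id ++ id * num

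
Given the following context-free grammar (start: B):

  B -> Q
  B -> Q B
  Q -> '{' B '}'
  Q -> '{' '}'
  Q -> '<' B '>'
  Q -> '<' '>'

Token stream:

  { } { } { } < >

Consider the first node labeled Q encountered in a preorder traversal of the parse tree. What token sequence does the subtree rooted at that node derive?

[B [Q { }] [B [Q { }] [B [Q { }] [B [Q < >]]]]]

{ }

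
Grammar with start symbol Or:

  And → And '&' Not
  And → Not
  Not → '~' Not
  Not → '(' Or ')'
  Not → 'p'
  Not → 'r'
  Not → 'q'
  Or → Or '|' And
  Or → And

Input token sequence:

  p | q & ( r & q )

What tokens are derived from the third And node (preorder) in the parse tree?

[Or [Or [And [Not p]]] | [And [And [Not q]] & [Not ( [Or [And [And [Not r]] & [Not q]]] )]]]

q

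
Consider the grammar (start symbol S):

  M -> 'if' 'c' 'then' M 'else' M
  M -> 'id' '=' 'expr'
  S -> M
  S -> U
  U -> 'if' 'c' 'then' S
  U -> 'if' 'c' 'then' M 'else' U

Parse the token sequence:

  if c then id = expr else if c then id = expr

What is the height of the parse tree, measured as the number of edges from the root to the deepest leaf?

5

[S [U if c then [M id = expr] else [U if c then [S [M id = expr]]]]]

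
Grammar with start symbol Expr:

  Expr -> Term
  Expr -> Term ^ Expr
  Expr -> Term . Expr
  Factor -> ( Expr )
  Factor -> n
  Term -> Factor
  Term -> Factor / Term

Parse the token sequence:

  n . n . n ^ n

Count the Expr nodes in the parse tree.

[Expr [Term [Factor n]] . [Expr [Term [Factor n]] . [Expr [Term [Factor n]] ^ [Expr [Term [Factor n]]]]]]

4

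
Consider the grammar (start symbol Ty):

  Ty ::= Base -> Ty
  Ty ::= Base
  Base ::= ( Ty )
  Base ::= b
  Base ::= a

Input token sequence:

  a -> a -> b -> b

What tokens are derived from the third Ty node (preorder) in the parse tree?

b -> b

[Ty [Base a] -> [Ty [Base a] -> [Ty [Base b] -> [Ty [Base b]]]]]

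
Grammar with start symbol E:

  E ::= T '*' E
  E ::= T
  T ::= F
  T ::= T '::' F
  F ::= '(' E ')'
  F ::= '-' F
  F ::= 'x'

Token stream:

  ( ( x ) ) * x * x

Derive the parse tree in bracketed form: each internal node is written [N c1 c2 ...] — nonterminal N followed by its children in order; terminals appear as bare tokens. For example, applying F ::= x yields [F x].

[E [T [F ( [E [T [F ( [E [T [F x]]] )]]] )]] * [E [T [F x]] * [E [T [F x]]]]]

E
T * E
F * E
( E ) * E
( T ) * E
( F ) * E
( ( E ) ) * E
( ( T ) ) * E
( ( F ) ) * E
( ( x ) ) * E
( ( x ) ) * T * E
( ( x ) ) * F * E
( ( x ) ) * x * E
( ( x ) ) * x * T
( ( x ) ) * x * F
( ( x ) ) * x * x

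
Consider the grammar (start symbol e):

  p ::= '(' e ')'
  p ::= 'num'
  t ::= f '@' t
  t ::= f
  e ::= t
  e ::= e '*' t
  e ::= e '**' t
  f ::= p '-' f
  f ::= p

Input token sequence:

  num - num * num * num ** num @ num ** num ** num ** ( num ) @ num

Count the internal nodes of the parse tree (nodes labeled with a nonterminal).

40

[e [e [e [e [e [e [e [t [f [p num] - [f [p num]]]]] * [t [f [p num]]]] * [t [f [p num]]]] ** [t [f [p num]] @ [t [f [p num]]]]] ** [t [f [p num]]]] ** [t [f [p num]]]] ** [t [f [p ( [e [t [f [p num]]]] )]] @ [t [f [p num]]]]]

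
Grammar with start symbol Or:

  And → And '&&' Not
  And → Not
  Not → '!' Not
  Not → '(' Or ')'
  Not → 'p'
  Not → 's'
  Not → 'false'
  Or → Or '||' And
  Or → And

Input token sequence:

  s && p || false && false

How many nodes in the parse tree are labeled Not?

4

[Or [Or [And [And [Not s]] && [Not p]]] || [And [And [Not false]] && [Not false]]]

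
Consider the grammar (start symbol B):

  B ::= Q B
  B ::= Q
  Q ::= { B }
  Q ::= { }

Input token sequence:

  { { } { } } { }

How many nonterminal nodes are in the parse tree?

8

[B [Q { [B [Q { }] [B [Q { }]]] }] [B [Q { }]]]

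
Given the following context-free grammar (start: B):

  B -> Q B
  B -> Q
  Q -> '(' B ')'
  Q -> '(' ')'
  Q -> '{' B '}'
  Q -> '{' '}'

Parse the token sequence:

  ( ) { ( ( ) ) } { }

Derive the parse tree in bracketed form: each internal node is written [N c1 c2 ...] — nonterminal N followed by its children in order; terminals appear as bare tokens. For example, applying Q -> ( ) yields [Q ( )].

B
Q B
( ) B
( ) Q B
( ) { B } B
( ) { Q } B
( ) { ( B ) } B
( ) { ( Q ) } B
( ) { ( ( ) ) } B
( ) { ( ( ) ) } Q
( ) { ( ( ) ) } { }

[B [Q ( )] [B [Q { [B [Q ( [B [Q ( )]] )]] }] [B [Q { }]]]]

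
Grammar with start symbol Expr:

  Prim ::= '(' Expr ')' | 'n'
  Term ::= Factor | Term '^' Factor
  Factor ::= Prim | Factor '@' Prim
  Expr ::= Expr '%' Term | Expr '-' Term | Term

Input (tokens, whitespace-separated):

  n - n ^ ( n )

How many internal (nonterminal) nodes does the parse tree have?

[Expr [Expr [Term [Factor [Prim n]]]] - [Term [Term [Factor [Prim n]]] ^ [Factor [Prim ( [Expr [Term [Factor [Prim n]]]] )]]]]

15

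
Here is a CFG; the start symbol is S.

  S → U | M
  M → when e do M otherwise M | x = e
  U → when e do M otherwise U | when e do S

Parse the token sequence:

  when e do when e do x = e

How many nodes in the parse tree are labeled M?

1

[S [U when e do [S [U when e do [S [M x = e]]]]]]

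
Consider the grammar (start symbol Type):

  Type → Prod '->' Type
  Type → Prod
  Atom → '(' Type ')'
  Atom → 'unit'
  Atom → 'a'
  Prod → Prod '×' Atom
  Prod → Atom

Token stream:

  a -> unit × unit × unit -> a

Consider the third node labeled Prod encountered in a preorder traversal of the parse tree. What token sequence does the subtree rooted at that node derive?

[Type [Prod [Atom a]] -> [Type [Prod [Prod [Prod [Atom unit]] × [Atom unit]] × [Atom unit]] -> [Type [Prod [Atom a]]]]]

unit × unit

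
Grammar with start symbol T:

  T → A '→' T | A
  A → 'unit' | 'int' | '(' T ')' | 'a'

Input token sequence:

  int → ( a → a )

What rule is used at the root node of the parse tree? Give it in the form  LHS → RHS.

T → A '→' T

[T [A int] → [T [A ( [T [A a] → [T [A a]]] )]]]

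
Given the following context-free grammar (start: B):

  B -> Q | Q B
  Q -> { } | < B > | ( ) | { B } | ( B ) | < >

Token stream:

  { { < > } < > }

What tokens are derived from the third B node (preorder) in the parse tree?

< >

[B [Q { [B [Q { [B [Q < >]] }] [B [Q < >]]] }]]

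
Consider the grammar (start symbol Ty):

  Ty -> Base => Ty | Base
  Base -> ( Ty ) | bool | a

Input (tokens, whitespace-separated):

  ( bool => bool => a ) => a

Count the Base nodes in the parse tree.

[Ty [Base ( [Ty [Base bool] => [Ty [Base bool] => [Ty [Base a]]]] )] => [Ty [Base a]]]

5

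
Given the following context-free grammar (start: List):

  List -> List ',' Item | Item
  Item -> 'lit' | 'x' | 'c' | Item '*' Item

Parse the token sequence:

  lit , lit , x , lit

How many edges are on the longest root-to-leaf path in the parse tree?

[List [List [List [List [Item lit]] , [Item lit]] , [Item x]] , [Item lit]]

5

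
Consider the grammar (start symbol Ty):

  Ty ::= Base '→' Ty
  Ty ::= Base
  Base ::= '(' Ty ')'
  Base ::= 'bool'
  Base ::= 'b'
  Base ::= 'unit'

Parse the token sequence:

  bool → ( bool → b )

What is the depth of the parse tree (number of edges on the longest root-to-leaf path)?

[Ty [Base bool] → [Ty [Base ( [Ty [Base bool] → [Ty [Base b]]] )]]]

6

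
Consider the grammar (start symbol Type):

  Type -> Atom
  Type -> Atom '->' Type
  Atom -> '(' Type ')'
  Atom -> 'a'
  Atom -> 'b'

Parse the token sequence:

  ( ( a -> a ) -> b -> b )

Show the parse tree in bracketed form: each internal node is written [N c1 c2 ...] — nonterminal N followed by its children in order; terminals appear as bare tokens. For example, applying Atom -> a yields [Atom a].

[Type [Atom ( [Type [Atom ( [Type [Atom a] -> [Type [Atom a]]] )] -> [Type [Atom b] -> [Type [Atom b]]]] )]]

Type
Atom
( Type )
( Atom -> Type )
( ( Type ) -> Type )
( ( Atom -> Type ) -> Type )
( ( a -> Type ) -> Type )
( ( a -> Atom ) -> Type )
( ( a -> a ) -> Type )
( ( a -> a ) -> Atom -> Type )
( ( a -> a ) -> b -> Type )
( ( a -> a ) -> b -> Atom )
( ( a -> a ) -> b -> b )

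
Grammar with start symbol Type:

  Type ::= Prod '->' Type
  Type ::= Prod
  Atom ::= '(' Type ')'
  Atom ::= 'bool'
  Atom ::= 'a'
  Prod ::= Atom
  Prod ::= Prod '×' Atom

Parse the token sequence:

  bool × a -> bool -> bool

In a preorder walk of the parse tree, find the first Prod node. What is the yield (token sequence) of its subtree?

[Type [Prod [Prod [Atom bool]] × [Atom a]] -> [Type [Prod [Atom bool]] -> [Type [Prod [Atom bool]]]]]

bool × a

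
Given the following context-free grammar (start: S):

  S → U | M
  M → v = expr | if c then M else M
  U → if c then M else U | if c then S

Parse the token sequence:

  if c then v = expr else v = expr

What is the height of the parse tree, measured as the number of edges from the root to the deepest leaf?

3

[S [M if c then [M v = expr] else [M v = expr]]]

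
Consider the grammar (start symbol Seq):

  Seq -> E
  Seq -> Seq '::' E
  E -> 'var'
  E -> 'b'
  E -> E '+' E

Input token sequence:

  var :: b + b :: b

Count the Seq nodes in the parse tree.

[Seq [Seq [Seq [E var]] :: [E [E b] + [E b]]] :: [E b]]

3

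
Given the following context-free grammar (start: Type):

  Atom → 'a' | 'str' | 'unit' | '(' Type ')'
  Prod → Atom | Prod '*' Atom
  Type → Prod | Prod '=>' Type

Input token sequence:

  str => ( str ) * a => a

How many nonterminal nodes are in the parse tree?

14

[Type [Prod [Atom str]] => [Type [Prod [Prod [Atom ( [Type [Prod [Atom str]]] )]] * [Atom a]] => [Type [Prod [Atom a]]]]]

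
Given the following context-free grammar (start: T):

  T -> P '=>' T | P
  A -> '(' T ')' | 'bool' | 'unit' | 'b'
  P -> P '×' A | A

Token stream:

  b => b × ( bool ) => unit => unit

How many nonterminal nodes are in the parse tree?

17

[T [P [A b]] => [T [P [P [A b]] × [A ( [T [P [A bool]]] )]] => [T [P [A unit]] => [T [P [A unit]]]]]]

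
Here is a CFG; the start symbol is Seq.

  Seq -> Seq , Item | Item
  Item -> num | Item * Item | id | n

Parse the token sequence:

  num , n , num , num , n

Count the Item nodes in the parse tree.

5

[Seq [Seq [Seq [Seq [Seq [Item num]] , [Item n]] , [Item num]] , [Item num]] , [Item n]]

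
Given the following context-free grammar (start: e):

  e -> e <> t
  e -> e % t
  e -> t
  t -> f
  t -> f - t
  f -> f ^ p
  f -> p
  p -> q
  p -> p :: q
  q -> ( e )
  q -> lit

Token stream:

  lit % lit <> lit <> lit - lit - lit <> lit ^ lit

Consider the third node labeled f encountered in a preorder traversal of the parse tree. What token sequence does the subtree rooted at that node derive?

[e [e [e [e [e [t [f [p [q lit]]]]] % [t [f [p [q lit]]]]] <> [t [f [p [q lit]]]]] <> [t [f [p [q lit]]] - [t [f [p [q lit]]] - [t [f [p [q lit]]]]]]] <> [t [f [f [p [q lit]]] ^ [p [q lit]]]]]

lit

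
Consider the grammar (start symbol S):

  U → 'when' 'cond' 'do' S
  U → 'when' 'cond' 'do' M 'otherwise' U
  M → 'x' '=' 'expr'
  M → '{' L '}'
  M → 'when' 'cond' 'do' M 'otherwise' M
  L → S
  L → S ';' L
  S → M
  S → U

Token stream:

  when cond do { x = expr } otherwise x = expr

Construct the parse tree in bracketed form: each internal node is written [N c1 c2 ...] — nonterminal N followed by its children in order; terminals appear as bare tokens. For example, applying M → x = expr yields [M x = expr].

S
M
when cond do M otherwise M
when cond do { L } otherwise M
when cond do { S } otherwise M
when cond do { M } otherwise M
when cond do { x = expr } otherwise M
when cond do { x = expr } otherwise x = expr

[S [M when cond do [M { [L [S [M x = expr]]] }] otherwise [M x = expr]]]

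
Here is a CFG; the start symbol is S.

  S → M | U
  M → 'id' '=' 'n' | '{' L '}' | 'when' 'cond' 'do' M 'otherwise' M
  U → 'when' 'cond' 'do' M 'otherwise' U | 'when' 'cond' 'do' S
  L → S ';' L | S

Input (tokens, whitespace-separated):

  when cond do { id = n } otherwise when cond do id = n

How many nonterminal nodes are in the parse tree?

[S [U when cond do [M { [L [S [M id = n]]] }] otherwise [U when cond do [S [M id = n]]]]]

9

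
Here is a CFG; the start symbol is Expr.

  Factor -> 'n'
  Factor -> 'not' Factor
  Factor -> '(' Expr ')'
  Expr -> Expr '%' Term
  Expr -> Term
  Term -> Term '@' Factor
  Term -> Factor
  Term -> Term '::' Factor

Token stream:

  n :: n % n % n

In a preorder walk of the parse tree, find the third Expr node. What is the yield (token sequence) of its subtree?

n :: n

[Expr [Expr [Expr [Term [Term [Factor n]] :: [Factor n]]] % [Term [Factor n]]] % [Term [Factor n]]]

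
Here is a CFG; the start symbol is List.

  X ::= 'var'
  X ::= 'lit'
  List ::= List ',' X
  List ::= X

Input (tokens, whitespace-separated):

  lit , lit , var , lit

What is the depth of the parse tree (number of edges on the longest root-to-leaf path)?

[List [List [List [List [X lit]] , [X lit]] , [X var]] , [X lit]]

5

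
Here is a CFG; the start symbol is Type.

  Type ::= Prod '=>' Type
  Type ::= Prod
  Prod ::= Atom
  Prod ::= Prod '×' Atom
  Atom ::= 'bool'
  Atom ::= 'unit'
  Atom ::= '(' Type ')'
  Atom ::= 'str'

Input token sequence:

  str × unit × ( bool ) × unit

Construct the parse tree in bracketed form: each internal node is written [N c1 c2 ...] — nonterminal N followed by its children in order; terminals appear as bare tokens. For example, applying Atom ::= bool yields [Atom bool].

Type
Prod
Prod × Atom
Prod × Atom × Atom
Prod × Atom × Atom × Atom
Atom × Atom × Atom × Atom
str × Atom × Atom × Atom
str × unit × Atom × Atom
str × unit × ( Type ) × Atom
str × unit × ( Prod ) × Atom
str × unit × ( Atom ) × Atom
str × unit × ( bool ) × Atom
str × unit × ( bool ) × unit

[Type [Prod [Prod [Prod [Prod [Atom str]] × [Atom unit]] × [Atom ( [Type [Prod [Atom bool]]] )]] × [Atom unit]]]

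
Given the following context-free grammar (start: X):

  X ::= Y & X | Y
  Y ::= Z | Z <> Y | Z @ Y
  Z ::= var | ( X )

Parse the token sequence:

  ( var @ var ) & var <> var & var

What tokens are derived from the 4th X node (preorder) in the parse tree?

[X [Y [Z ( [X [Y [Z var] @ [Y [Z var]]]] )]] & [X [Y [Z var] <> [Y [Z var]]] & [X [Y [Z var]]]]]

var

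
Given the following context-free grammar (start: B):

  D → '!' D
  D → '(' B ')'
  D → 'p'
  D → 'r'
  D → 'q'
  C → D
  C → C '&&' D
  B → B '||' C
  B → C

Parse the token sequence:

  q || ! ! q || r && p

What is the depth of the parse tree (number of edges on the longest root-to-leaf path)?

[B [B [B [C [D q]]] || [C [D ! [D ! [D q]]]]] || [C [C [D r]] && [D p]]]

6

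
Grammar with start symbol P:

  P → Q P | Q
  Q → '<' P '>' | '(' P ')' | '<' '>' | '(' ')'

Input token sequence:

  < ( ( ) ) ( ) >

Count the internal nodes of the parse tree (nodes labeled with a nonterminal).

[P [Q < [P [Q ( [P [Q ( )]] )] [P [Q ( )]]] >]]

8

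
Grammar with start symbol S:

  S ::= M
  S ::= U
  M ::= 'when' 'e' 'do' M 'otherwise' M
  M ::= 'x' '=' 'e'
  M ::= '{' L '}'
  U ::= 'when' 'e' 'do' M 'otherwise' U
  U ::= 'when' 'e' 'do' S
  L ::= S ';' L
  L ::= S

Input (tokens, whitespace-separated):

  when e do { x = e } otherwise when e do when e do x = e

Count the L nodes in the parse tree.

[S [U when e do [M { [L [S [M x = e]]] }] otherwise [U when e do [S [U when e do [S [M x = e]]]]]]]

1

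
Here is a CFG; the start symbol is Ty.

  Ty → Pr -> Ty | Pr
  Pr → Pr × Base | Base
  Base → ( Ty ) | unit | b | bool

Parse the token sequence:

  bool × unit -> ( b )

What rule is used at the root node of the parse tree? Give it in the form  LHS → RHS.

Ty → Pr -> Ty

[Ty [Pr [Pr [Base bool]] × [Base unit]] -> [Ty [Pr [Base ( [Ty [Pr [Base b]]] )]]]]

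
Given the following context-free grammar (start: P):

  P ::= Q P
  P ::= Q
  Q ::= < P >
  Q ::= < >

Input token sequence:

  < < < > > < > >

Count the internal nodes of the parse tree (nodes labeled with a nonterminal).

[P [Q < [P [Q < [P [Q < >]] >] [P [Q < >]]] >]]

8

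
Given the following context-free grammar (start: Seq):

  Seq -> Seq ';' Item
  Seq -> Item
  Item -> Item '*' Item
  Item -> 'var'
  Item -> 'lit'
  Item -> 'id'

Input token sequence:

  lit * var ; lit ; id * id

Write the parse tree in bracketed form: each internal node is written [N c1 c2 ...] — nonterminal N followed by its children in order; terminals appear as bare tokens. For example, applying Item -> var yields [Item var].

[Seq [Seq [Seq [Item [Item lit] * [Item var]]] ; [Item lit]] ; [Item [Item id] * [Item id]]]

Seq
Seq ; Item
Seq ; Item ; Item
Item ; Item ; Item
Item * Item ; Item ; Item
lit * Item ; Item ; Item
lit * var ; Item ; Item
lit * var ; lit ; Item
lit * var ; lit ; Item * Item
lit * var ; lit ; id * Item
lit * var ; lit ; id * id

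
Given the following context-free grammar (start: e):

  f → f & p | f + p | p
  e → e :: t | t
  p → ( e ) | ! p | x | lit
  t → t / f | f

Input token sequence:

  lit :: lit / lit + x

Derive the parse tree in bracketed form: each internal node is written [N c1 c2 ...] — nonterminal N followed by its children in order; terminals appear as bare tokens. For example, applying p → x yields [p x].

e
e :: t
t :: t
f :: t
p :: t
lit :: t
lit :: t / f
lit :: f / f
lit :: p / f
lit :: lit / f
lit :: lit / f + p
lit :: lit / p + p
lit :: lit / lit + p
lit :: lit / lit + x

[e [e [t [f [p lit]]]] :: [t [t [f [p lit]]] / [f [f [p lit]] + [p x]]]]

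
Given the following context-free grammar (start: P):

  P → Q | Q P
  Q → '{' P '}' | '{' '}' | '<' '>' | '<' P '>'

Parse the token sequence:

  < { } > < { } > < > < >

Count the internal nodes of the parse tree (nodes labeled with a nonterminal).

12

[P [Q < [P [Q { }]] >] [P [Q < [P [Q { }]] >] [P [Q < >] [P [Q < >]]]]]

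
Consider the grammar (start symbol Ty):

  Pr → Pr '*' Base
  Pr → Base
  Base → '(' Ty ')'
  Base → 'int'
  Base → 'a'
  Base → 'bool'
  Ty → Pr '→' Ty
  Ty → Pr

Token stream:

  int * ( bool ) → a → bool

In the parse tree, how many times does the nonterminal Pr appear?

5

[Ty [Pr [Pr [Base int]] * [Base ( [Ty [Pr [Base bool]]] )]] → [Ty [Pr [Base a]] → [Ty [Pr [Base bool]]]]]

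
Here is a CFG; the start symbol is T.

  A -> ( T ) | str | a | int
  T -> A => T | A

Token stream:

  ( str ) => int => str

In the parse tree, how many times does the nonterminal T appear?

4

[T [A ( [T [A str]] )] => [T [A int] => [T [A str]]]]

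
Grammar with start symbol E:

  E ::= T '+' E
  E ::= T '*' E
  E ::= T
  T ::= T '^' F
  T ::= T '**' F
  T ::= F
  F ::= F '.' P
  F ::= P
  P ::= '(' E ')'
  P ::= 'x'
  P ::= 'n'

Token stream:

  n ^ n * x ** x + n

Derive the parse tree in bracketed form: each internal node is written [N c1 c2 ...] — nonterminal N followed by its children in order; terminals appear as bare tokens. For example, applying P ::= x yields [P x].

[E [T [T [F [P n]]] ^ [F [P n]]] * [E [T [T [F [P x]]] ** [F [P x]]] + [E [T [F [P n]]]]]]

E
T * E
T ^ F * E
F ^ F * E
P ^ F * E
n ^ F * E
n ^ P * E
n ^ n * E
n ^ n * T + E
n ^ n * T ** F + E
n ^ n * F ** F + E
n ^ n * P ** F + E
n ^ n * x ** F + E
n ^ n * x ** P + E
n ^ n * x ** x + E
n ^ n * x ** x + T
n ^ n * x ** x + F
n ^ n * x ** x + P
n ^ n * x ** x + n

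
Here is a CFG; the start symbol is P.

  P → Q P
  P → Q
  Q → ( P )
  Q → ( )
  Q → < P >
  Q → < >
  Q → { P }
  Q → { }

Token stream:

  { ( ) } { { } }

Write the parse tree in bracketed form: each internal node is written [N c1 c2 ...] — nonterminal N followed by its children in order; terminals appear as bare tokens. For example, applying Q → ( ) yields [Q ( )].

P
Q P
{ P } P
{ Q } P
{ ( ) } P
{ ( ) } Q
{ ( ) } { P }
{ ( ) } { Q }
{ ( ) } { { } }

[P [Q { [P [Q ( )]] }] [P [Q { [P [Q { }]] }]]]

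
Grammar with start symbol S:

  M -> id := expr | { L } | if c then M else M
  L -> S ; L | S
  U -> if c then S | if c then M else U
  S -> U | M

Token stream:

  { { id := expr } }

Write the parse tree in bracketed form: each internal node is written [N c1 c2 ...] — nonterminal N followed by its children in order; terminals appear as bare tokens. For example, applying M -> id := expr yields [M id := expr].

[S [M { [L [S [M { [L [S [M id := expr]]] }]]] }]]

S
M
{ L }
{ S }
{ M }
{ { L } }
{ { S } }
{ { M } }
{ { id := expr } }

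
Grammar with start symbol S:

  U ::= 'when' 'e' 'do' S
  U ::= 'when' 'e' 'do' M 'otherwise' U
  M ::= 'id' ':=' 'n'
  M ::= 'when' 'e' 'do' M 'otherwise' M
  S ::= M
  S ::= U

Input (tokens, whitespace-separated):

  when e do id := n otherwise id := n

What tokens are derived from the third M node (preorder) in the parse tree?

id := n

[S [M when e do [M id := n] otherwise [M id := n]]]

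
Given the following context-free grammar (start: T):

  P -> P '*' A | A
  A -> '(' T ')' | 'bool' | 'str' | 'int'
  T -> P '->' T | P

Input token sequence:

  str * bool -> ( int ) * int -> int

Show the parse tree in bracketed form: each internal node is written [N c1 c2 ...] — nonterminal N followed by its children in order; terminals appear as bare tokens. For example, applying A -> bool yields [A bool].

T
P -> T
P * A -> T
A * A -> T
str * A -> T
str * bool -> T
str * bool -> P -> T
str * bool -> P * A -> T
str * bool -> A * A -> T
str * bool -> ( T ) * A -> T
str * bool -> ( P ) * A -> T
str * bool -> ( A ) * A -> T
str * bool -> ( int ) * A -> T
str * bool -> ( int ) * int -> T
str * bool -> ( int ) * int -> P
str * bool -> ( int ) * int -> A
str * bool -> ( int ) * int -> int

[T [P [P [A str]] * [A bool]] -> [T [P [P [A ( [T [P [A int]]] )]] * [A int]] -> [T [P [A int]]]]]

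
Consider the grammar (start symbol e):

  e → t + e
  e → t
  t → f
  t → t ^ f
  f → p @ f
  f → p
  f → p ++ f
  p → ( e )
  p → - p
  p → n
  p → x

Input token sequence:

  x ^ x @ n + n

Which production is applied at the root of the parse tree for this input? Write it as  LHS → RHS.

[e [t [t [f [p x]]] ^ [f [p x] @ [f [p n]]]] + [e [t [f [p n]]]]]

e → t + e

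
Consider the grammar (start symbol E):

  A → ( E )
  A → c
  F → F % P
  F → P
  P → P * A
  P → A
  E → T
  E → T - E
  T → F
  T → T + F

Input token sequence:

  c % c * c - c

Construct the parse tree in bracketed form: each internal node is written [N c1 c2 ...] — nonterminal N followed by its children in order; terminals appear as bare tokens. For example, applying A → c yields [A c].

E
T - E
F - E
F % P - E
P % P - E
A % P - E
c % P - E
c % P * A - E
c % A * A - E
c % c * A - E
c % c * c - E
c % c * c - T
c % c * c - F
c % c * c - P
c % c * c - A
c % c * c - c

[E [T [F [F [P [A c]]] % [P [P [A c]] * [A c]]]] - [E [T [F [P [A c]]]]]]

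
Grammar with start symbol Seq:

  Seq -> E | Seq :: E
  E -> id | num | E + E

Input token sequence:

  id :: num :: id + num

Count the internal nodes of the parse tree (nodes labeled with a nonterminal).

[Seq [Seq [Seq [E id]] :: [E num]] :: [E [E id] + [E num]]]

8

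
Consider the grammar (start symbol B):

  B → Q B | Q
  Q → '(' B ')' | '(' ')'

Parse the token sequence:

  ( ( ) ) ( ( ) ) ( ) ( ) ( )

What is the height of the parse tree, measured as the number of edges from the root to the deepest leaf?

[B [Q ( [B [Q ( )]] )] [B [Q ( [B [Q ( )]] )] [B [Q ( )] [B [Q ( )] [B [Q ( )]]]]]]

6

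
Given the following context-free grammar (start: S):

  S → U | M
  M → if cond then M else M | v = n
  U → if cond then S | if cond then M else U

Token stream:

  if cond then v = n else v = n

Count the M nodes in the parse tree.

[S [M if cond then [M v = n] else [M v = n]]]

3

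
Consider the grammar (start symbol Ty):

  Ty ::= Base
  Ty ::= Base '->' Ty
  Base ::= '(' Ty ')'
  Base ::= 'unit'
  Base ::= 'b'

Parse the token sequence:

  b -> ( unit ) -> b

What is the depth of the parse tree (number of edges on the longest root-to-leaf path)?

5

[Ty [Base b] -> [Ty [Base ( [Ty [Base unit]] )] -> [Ty [Base b]]]]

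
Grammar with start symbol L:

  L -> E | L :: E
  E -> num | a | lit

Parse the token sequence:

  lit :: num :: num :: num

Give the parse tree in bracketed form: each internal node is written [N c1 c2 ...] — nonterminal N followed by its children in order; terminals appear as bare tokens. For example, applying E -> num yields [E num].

L
L :: E
L :: E :: E
L :: E :: E :: E
E :: E :: E :: E
lit :: E :: E :: E
lit :: num :: E :: E
lit :: num :: num :: E
lit :: num :: num :: num

[L [L [L [L [E lit]] :: [E num]] :: [E num]] :: [E num]]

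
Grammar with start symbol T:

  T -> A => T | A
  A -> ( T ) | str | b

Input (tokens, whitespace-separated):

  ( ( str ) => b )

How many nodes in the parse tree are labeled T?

4

[T [A ( [T [A ( [T [A str]] )] => [T [A b]]] )]]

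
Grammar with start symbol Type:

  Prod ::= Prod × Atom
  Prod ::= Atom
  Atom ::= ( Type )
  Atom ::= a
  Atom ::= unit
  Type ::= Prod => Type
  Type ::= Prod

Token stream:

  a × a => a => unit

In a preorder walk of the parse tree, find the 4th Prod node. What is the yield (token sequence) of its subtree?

unit

[Type [Prod [Prod [Atom a]] × [Atom a]] => [Type [Prod [Atom a]] => [Type [Prod [Atom unit]]]]]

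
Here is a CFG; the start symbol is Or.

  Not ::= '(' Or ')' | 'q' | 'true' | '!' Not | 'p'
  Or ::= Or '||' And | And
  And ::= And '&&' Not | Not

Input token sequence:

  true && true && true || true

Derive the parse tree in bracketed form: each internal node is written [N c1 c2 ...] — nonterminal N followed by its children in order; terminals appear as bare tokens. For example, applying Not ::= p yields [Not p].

Or
Or || And
And || And
And && Not || And
And && Not && Not || And
Not && Not && Not || And
true && Not && Not || And
true && true && Not || And
true && true && true || And
true && true && true || Not
true && true && true || true

[Or [Or [And [And [And [Not true]] && [Not true]] && [Not true]]] || [And [Not true]]]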